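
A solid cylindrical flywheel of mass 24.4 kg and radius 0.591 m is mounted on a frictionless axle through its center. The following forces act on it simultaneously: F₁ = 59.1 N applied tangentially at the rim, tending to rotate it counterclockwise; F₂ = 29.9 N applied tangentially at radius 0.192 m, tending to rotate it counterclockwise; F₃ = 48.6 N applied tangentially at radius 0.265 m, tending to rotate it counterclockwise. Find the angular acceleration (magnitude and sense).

α ≈ 12.6 rad/s², counterclockwise

I = ½MR² = (1/2)(24.4)(0.591)² = 4.261 kg·m².
Taking counterclockwise as positive: τ₁ = +(59.1)(0.591) = +34.93 N·m; τ₂ = +(29.9)(0.192) = +5.741 N·m; τ₃ = +(48.6)(0.265) = +12.88 N·m.
Net torque τ = 53.55 N·m.
α = τ/I = 53.55/4.261 = 12.57 rad/s².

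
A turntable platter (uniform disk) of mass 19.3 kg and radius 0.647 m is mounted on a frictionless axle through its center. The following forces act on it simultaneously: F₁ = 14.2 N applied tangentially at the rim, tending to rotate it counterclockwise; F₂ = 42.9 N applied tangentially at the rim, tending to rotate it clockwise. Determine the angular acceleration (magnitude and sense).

I = ½MR² = (1/2)(19.3)(0.647)² = 4.040 kg·m².
Taking counterclockwise as positive: τ₁ = +(14.2)(0.647) = +9.187 N·m; τ₂ = −(42.9)(0.647) = −27.76 N·m.
Net torque τ = -18.57 N·m.
α = τ/I = -18.57/4.040 = -4.597 rad/s².

α ≈ 4.60 rad/s², clockwise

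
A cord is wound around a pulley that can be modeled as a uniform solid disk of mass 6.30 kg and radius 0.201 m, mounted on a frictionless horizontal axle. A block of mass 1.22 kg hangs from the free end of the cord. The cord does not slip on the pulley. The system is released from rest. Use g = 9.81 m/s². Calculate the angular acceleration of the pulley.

α ≈ 13.6 rad/s²

I = ½MR² = (1/2)(6.30)(0.201)² = 0.1273 kg·m².
Block: mg − T = ma. Pulley: TR = Iα. No-slip: a = αR, so T = (I/R²)a = 3.150·a.
Then mg = (m + 3.150)a, so a = (1.22)(9.81)/(1.22 + 3.150) = 2.739 m/s².
α = a/R = 2.739/0.201 = 13.63 rad/s².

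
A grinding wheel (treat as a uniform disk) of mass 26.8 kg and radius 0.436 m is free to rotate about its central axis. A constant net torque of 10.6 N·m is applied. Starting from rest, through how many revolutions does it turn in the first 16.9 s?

≈ 94.6 revolutions

I = ½MR² = (1/2)(26.8)(0.436)² = 2.547 kg·m².
α = τ/I = 10.6/2.547 = 4.161 rad/s².
θ = ½αt² = ½(4.161)(16.9)² = 594.3 rad.
Revolutions = θ/(2π) = 94.58.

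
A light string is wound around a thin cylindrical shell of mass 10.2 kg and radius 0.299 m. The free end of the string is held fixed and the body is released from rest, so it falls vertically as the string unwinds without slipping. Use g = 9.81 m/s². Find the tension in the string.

Translation: Mg − T = Ma. Rotation about the center: TR = Iα with I = MR².
With a = αR: T = (I/R²)a = M a, so Mg = (1 + 1.000)Ma.
a = g/(1 + 1.000) = 9.81/2.000 = 4.905 m/s².
T = 1.000·M·a = (1.000)(10.2)(4.905) = 50.03 N.

T ≈ 50.0 N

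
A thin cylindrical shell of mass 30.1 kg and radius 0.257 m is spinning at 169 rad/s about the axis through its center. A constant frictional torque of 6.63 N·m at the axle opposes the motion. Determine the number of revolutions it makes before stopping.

≈ 682 revolutions

I = MR² = (30.1)(0.257)² = 1.988 kg·m².
The net torque has magnitude 6.63 N·m, opposing ω.
|α| = τ/I = 6.630/1.988 = 3.335 rad/s² (deceleration).
ω² = ω₀² − 2|α|θ with ω = 0 ⇒ θ = ω₀²/(2|α|) = 4282 rad = 681.5 rev.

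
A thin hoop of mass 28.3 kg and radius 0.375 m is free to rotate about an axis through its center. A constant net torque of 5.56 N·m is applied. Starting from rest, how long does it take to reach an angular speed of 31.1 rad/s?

t ≈ 22.3 s

I = MR² = (28.3)(0.375)² = 3.980 kg·m².
α = τ/I = 5.56/3.980 = 1.397 rad/s².
ω = αt ⇒ t = ω/α = 31.1/1.397 = 22.26 s.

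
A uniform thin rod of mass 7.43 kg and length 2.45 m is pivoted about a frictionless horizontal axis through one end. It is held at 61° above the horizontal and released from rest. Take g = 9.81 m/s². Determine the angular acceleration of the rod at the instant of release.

About the pivot, I = (1/3)ML² = (1/3)(7.43)(2.45)² = 14.87 kg·m².
The weight acts at the center, a distance L/2 = 1.225 m from the pivot; τ = Mg(L/2) cos 61° = 43.29 N·m.
α = τ/I = 43.29/14.87 = 2.912 rad/s².

α ≈ 2.91 rad/s²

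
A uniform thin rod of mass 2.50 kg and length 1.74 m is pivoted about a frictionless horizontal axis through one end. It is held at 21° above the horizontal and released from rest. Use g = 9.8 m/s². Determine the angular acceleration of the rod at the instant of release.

About the pivot, I = (1/3)ML² = (1/3)(2.50)(1.74)² = 2.523 kg·m².
The weight acts at the center, a distance L/2 = 0.8700 m from the pivot; τ = Mg(L/2) cos 21° = 19.90 N·m.
α = τ/I = 19.90/2.523 = 7.887 rad/s².

α ≈ 7.89 rad/s²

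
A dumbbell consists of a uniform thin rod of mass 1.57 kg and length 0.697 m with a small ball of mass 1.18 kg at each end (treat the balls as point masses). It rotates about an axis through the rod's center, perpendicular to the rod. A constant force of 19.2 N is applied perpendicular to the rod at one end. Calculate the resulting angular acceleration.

α ≈ 19.1 rad/s²

I_rod = (1/12)ML² = (1/12)(1.57)(0.697)² = 0.06356 kg·m².
I_balls = 2·m·(L/2)² = 2(1.18)(0.3485)² = 0.2866 kg·m².
Total I = 0.3502 kg·m².
τ = F·(L/2) = (19.2)(0.348) = 6.691 N·m.
α = τ/I = 6.691/0.3502 = 19.11 rad/s².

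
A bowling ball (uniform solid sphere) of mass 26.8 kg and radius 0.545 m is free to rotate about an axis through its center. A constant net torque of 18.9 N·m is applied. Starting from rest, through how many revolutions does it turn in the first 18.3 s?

≈ 158 revolutions

I = (2/5)MR² = (2/5)(26.8)(0.545)² = 3.184 kg·m².
α = τ/I = 18.9/3.184 = 5.936 rad/s².
θ = ½αt² = ½(5.936)(18.3)² = 993.9 rad.
Revolutions = θ/(2π) = 158.2.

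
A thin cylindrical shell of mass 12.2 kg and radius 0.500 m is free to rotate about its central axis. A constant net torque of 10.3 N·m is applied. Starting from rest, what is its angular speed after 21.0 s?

ω ≈ 70.9 rad/s

I = MR² = (12.2)(0.500)² = 3.050 kg·m².
α = τ/I = 10.3/3.050 = 3.377 rad/s².
ω = ω₀ + αt = 0 + (3.377)(21.0) = 70.92 rad/s.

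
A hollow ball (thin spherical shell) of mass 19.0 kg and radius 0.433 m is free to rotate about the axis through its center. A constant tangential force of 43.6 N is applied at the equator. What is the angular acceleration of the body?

I = (2/3)MR² = (2/3)(19.0)(0.433)² = 2.375 kg·m².
τ = F R = (43.6)(0.433) = 18.88 N·m.
From τ = Iα: α = 18.88/2.375 = 7.949 rad/s².

α ≈ 7.95 rad/s²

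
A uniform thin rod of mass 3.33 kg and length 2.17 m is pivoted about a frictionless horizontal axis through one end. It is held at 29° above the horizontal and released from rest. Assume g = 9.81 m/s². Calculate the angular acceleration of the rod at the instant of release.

α ≈ 5.93 rad/s²

About the pivot, I = (1/3)ML² = (1/3)(3.33)(2.17)² = 5.227 kg·m².
The weight acts at the center, a distance L/2 = 1.085 m from the pivot; τ = Mg(L/2) cos 29° = 31.00 N·m.
α = τ/I = 31.00/5.227 = 5.931 rad/s².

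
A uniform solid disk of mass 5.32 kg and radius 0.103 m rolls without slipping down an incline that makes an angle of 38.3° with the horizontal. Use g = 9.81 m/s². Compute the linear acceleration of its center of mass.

Translation along the incline: Mg sinθ − f = Ma.
Rotation about the center: fR = Iα with I = ½MR². No-slip gives a = αR, so f = (I/R²)a = (1/2)M a.
Substituting: Mg sinθ = (1 + 0.5000)Ma, so a = g sinθ/(1 + 0.5000) = (9.81) sin 38.3° / 1.500 = 4.053 m/s².

a ≈ 4.05 m/s²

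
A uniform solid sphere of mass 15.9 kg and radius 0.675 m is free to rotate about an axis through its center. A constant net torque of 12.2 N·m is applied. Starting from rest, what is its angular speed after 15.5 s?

ω ≈ 65.3 rad/s

I = (2/5)MR² = (2/5)(15.9)(0.675)² = 2.898 kg·m².
α = τ/I = 12.2/2.898 = 4.210 rad/s².
ω = ω₀ + αt = 0 + (4.210)(15.5) = 65.26 rad/s.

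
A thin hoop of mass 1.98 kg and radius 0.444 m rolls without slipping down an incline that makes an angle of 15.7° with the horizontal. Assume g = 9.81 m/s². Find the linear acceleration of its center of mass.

a ≈ 1.33 m/s²

Translation along the incline: Mg sinθ − f = Ma.
Rotation about the center: fR = Iα with I = MR². No-slip gives a = αR, so f = (I/R²)a = M a.
Substituting: Mg sinθ = (1 + 1.000)Ma, so a = g sinθ/(1 + 1.000) = (9.81) sin 15.7° / 2.000 = 1.327 m/s².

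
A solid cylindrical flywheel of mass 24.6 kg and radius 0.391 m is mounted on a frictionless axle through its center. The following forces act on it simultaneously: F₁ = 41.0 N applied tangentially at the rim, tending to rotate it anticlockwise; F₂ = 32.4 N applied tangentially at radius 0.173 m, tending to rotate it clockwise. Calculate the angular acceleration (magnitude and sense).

α ≈ 5.54 rad/s², anticlockwise

I = ½MR² = (1/2)(24.6)(0.391)² = 1.880 kg·m².
Taking anticlockwise as positive: τ₁ = +(41.0)(0.391) = +16.03 N·m; τ₂ = −(32.4)(0.173) = −5.605 N·m.
Net torque τ = 10.43 N·m.
α = τ/I = 10.43/1.880 = 5.544 rad/s².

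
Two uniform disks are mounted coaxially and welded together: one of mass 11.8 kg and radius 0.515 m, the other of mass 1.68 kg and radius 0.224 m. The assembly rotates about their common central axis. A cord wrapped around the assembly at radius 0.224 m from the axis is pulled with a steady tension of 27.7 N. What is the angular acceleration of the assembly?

α ≈ 3.86 rad/s²

I = ½M₁R₁² + ½M₂R₂² = ½(11.8)(0.515)² + ½(1.68)(0.224)² = 1.607 kg·m².
τ = F r = (27.7)(0.224) = 6.205 N·m.
α = τ/I = 6.205/1.607 = 3.861 rad/s².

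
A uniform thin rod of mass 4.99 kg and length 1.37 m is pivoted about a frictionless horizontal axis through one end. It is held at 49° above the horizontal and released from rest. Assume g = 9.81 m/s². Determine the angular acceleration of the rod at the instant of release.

α ≈ 7.05 rad/s²

About the pivot, I = (1/3)ML² = (1/3)(4.99)(1.37)² = 3.122 kg·m².
The weight acts at the center, a distance L/2 = 0.6850 m from the pivot; τ = Mg(L/2) cos 49° = 22.00 N·m.
α = τ/I = 22.00/3.122 = 7.047 rad/s².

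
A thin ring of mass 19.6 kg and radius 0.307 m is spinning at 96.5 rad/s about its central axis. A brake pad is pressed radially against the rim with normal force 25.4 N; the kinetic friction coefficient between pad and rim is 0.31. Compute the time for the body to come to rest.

I = MR² = (19.6)(0.307)² = 1.847 kg·m².
Friction force f = μN = (0.31)(25.4) = 7.874 N at the rim; torque magnitude τ = fR = 2.417 N·m, opposing ω.
|α| = τ/I = 2.417/1.847 = 1.309 rad/s² (deceleration).
0 = ω₀ − |α|t ⇒ t = ω₀/|α| = 96.5/1.309 = 73.74 s.

t ≈ 73.7 s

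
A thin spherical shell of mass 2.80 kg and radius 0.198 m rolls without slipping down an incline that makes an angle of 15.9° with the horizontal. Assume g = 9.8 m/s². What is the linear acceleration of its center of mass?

Translation along the incline: Mg sinθ − f = Ma.
Rotation about the center: fR = Iα with I = (2/3)MR². No-slip gives a = αR, so f = (I/R²)a = (2/3)M a.
Substituting: Mg sinθ = (1 + 0.6667)Ma, so a = g sinθ/(1 + 0.6667) = (9.8) sin 15.9° / 1.667 = 1.611 m/s².

a ≈ 1.61 m/s²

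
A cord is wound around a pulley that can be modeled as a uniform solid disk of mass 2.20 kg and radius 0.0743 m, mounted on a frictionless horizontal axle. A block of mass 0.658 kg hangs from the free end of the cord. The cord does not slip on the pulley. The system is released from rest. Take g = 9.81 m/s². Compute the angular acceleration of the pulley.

α ≈ 49.4 rad/s²

I = ½MR² = (1/2)(2.20)(0.0743)² = 0.006073 kg·m².
Block: mg − T = ma. Pulley: TR = Iα. No-slip: a = αR, so T = (I/R²)a = 1.100·a.
Then mg = (m + 1.100)a, so a = (0.658)(9.81)/(0.658 + 1.100) = 3.672 m/s².
α = a/R = 3.672/0.0743 = 49.42 rad/s².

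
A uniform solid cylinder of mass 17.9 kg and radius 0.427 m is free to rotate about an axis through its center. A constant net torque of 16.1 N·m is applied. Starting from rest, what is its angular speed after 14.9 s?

ω ≈ 147 rad/s

I = ½MR² = (1/2)(17.9)(0.427)² = 1.632 kg·m².
α = τ/I = 16.1/1.632 = 9.866 rad/s².
ω = ω₀ + αt = 0 + (9.866)(14.9) = 147.0 rad/s.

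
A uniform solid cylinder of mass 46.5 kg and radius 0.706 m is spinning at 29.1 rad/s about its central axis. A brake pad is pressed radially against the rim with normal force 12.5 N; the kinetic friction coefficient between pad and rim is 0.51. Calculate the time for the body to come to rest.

t ≈ 74.9 s

I = ½MR² = (1/2)(46.5)(0.706)² = 11.59 kg·m².
Friction force f = μN = (0.51)(12.5) = 6.375 N at the rim; torque magnitude τ = fR = 4.501 N·m, opposing ω.
|α| = τ/I = 4.501/11.59 = 0.3884 rad/s² (deceleration).
0 = ω₀ − |α|t ⇒ t = ω₀/|α| = 29.1/0.3884 = 74.93 s.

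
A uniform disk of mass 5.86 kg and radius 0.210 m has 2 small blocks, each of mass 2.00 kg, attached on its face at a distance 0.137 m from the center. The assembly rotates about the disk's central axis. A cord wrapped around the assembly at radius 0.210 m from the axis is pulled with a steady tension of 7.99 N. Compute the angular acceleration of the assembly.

α ≈ 8.21 rad/s²

I_disk = ½MR² = ½(5.86)(0.210)² = 0.1292 kg·m².
I_blocks = 2·m·r² = 2(2.00)(0.137)² = 0.07508 kg·m².
Total I = 0.2043 kg·m².
τ = F r = (7.99)(0.210) = 1.678 N·m.
α = τ/I = 1.678/0.2043 = 8.213 rad/s².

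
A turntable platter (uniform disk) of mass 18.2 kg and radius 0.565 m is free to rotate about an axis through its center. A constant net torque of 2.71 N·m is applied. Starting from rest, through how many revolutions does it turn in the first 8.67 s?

I = ½MR² = (1/2)(18.2)(0.565)² = 2.905 kg·m².
α = τ/I = 2.71/2.905 = 0.9329 rad/s².
θ = ½αt² = ½(0.9329)(8.67)² = 35.06 rad.
Revolutions = θ/(2π) = 5.580.

≈ 5.58 revolutions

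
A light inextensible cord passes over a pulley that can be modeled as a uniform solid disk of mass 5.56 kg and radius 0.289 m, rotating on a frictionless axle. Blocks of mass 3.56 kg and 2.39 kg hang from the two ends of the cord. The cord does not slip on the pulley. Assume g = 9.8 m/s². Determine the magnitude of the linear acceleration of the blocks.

a ≈ 1.31 m/s²

I = ½MR² = (1/2)(5.56)(0.289)² = 0.2322 kg·m².
Heavier block: m₁g − T₁ = m₁a. Lighter block: T₂ − m₂g = m₂a.
Pulley: (T₁ − T₂)R = Iα = I(a/R), so T₁ − T₂ = (I/R²)a = (1/2)M_p a = 2.780·a.
Adding the three: (m₁ − m₂)g = (m₁ + m₂ + 2.780)a, so a = (3.56 − 2.39)(9.8)/(3.56 + 2.39 + 2.780) = 1.313 m/s².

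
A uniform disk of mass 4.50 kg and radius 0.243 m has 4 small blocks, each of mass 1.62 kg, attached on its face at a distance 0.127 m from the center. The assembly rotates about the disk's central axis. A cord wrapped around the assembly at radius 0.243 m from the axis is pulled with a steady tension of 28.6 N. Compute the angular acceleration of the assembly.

α ≈ 29.3 rad/s²

I_disk = ½MR² = ½(4.50)(0.243)² = 0.1329 kg·m².
I_blocks = 4·m·r² = 4(1.62)(0.127)² = 0.1045 kg·m².
Total I = 0.2374 kg·m².
τ = F r = (28.6)(0.243) = 6.950 N·m.
α = τ/I = 6.950/0.2374 = 29.28 rad/s².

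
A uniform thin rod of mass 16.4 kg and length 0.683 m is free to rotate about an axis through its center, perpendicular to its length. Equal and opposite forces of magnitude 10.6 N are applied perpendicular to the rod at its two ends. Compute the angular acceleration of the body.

I = (1/12)ML² = (1/12)(16.4)(0.683)² = 0.6375 kg·m².
The couple gives τ = F·(L/2) + F·(L/2) = F L = (10.6)(0.683) = 7.240 N·m.
Newton's second law for rotation, τ = Iα, gives α = τ/I = 7.240/0.6375 = 11.36 rad/s².

α ≈ 11.4 rad/s²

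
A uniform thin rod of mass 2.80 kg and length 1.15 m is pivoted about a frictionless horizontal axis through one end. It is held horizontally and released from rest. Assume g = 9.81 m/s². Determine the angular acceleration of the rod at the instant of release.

About the pivot, I = (1/3)ML² = (1/3)(2.80)(1.15)² = 1.234 kg·m².
The weight acts at the center, a distance L/2 = 0.5750 m from the pivot; τ = Mg(L/2) = 15.79 N·m.
α = τ/I = 15.79/1.234 = 12.80 rad/s².

α ≈ 12.8 rad/s²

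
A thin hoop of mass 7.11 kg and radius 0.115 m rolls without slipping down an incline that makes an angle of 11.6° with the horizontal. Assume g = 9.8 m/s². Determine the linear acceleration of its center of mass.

Translation along the incline: Mg sinθ − f = Ma.
Rotation about the center: fR = Iα with I = MR². No-slip gives a = αR, so f = (I/R²)a = M a.
Substituting: Mg sinθ = (1 + 1.000)Ma, so a = g sinθ/(1 + 1.000) = (9.8) sin 11.6° / 2.000 = 0.9853 m/s².

a ≈ 0.985 m/s²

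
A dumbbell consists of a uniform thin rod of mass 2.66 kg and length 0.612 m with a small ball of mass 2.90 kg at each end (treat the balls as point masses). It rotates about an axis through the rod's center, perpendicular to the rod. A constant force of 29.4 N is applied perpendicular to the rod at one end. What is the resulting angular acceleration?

α ≈ 14.4 rad/s²

I_rod = (1/12)ML² = (1/12)(2.66)(0.612)² = 0.08302 kg·m².
I_balls = 2·m·(L/2)² = 2(2.90)(0.3060)² = 0.5431 kg·m².
Total I = 0.6261 kg·m².
τ = F·(L/2) = (29.4)(0.306) = 8.996 N·m.
α = τ/I = 8.996/0.6261 = 14.37 rad/s².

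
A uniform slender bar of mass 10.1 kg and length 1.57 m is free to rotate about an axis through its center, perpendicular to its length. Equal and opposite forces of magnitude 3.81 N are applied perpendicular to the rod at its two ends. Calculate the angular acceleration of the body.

I = (1/12)ML² = (1/12)(10.1)(1.57)² = 2.075 kg·m².
The couple gives τ = F·(L/2) + F·(L/2) = F L = (3.81)(1.57) = 5.982 N·m.
Newton's second law for rotation, τ = Iα, gives α = τ/I = 5.982/2.075 = 2.883 rad/s².

α ≈ 2.88 rad/s²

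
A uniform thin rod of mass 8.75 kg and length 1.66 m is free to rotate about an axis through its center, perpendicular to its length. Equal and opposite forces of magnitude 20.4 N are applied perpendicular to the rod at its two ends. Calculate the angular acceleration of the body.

α ≈ 16.9 rad/s²

I = (1/12)ML² = (1/12)(8.75)(1.66)² = 2.009 kg·m².
The couple gives τ = F·(L/2) + F·(L/2) = F L = (20.4)(1.66) = 33.86 N·m.
From τ = Iα: α = 33.86/2.009 = 16.85 rad/s².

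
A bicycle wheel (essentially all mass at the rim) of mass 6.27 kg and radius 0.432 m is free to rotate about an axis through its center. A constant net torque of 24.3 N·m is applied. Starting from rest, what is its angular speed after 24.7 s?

I = MR² = (6.27)(0.432)² = 1.170 kg·m².
α = τ/I = 24.3/1.170 = 20.77 rad/s².
ω = ω₀ + αt = 0 + (20.77)(24.7) = 512.9 rad/s.

ω ≈ 513 rad/s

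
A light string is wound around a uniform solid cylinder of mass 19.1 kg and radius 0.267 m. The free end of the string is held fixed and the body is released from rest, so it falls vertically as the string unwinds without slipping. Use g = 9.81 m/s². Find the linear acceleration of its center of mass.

a ≈ 6.54 m/s²

Translation: Mg − T = Ma. Rotation about the center: TR = Iα with I = ½MR².
With a = αR: T = (I/R²)a = (1/2)M a, so Mg = (1 + 0.5000)Ma.
a = g/(1 + 0.5000) = 9.81/1.500 = 6.540 m/s².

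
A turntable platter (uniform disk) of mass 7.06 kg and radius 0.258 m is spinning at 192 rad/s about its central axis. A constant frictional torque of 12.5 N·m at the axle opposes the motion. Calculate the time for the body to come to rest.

t ≈ 3.61 s

I = ½MR² = (1/2)(7.06)(0.258)² = 0.2350 kg·m².
The net torque has magnitude 12.5 N·m, opposing ω.
|α| = τ/I = 12.50/0.2350 = 53.20 rad/s² (deceleration).
0 = ω₀ − |α|t ⇒ t = ω₀/|α| = 192/53.20 = 3.609 s.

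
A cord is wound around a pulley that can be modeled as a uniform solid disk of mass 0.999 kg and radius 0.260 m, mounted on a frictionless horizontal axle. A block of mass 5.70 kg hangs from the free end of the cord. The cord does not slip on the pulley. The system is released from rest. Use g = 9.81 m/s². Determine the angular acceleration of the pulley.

I = ½MR² = (1/2)(0.999)(0.260)² = 0.03377 kg·m².
Block: mg − T = ma. Pulley: TR = Iα. No-slip: a = αR, so T = (I/R²)a = 0.4995·a.
Then mg = (m + 0.4995)a, so a = (5.70)(9.81)/(5.70 + 0.4995) = 9.020 m/s².
α = a/R = 9.020/0.260 = 34.69 rad/s².

α ≈ 34.7 rad/s²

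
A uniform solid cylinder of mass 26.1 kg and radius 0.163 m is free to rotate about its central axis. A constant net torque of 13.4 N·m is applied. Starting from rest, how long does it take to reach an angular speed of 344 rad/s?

I = ½MR² = (1/2)(26.1)(0.163)² = 0.3467 kg·m².
α = τ/I = 13.4/0.3467 = 38.65 rad/s².
ω = αt ⇒ t = ω/α = 344/38.65 = 8.901 s.

t ≈ 8.90 s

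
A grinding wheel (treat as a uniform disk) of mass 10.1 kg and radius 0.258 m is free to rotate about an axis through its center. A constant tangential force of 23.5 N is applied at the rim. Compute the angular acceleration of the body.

α ≈ 18.0 rad/s²

I = ½MR² = (1/2)(10.1)(0.258)² = 0.3361 kg·m².
τ = F R = (23.5)(0.258) = 6.063 N·m.
From τ = Iα: α = 6.063/0.3361 = 18.04 rad/s².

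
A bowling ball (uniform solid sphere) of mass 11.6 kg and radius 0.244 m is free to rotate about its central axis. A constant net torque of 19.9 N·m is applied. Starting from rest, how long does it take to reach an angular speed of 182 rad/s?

t ≈ 2.53 s

I = (2/5)MR² = (2/5)(11.6)(0.244)² = 0.2762 kg·m².
α = τ/I = 19.9/0.2762 = 72.04 rad/s².
ω = αt ⇒ t = ω/α = 182/72.04 = 2.526 s.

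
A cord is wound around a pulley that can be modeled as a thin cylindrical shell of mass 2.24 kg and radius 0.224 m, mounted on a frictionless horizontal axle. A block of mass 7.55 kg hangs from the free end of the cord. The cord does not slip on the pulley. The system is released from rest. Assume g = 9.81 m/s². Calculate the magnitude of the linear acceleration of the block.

a ≈ 7.57 m/s²

I = MR² = (2.24)(0.224)² = 0.1124 kg·m².
Block: mg − T = ma. Pulley: TR = Iα. No-slip: a = αR, so T = (I/R²)a = 2.240·a.
Then mg = (m + 2.240)a, so a = (7.55)(9.81)/(7.55 + 2.240) = 7.565 m/s².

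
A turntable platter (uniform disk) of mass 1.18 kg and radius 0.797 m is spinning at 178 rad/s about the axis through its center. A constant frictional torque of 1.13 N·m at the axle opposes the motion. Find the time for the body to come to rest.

t ≈ 59.0 s

I = ½MR² = (1/2)(1.18)(0.797)² = 0.3748 kg·m².
The net torque has magnitude 1.13 N·m, opposing ω.
|α| = τ/I = 1.130/0.3748 = 3.015 rad/s² (deceleration).
0 = ω₀ − |α|t ⇒ t = ω₀/|α| = 178/3.015 = 59.04 s.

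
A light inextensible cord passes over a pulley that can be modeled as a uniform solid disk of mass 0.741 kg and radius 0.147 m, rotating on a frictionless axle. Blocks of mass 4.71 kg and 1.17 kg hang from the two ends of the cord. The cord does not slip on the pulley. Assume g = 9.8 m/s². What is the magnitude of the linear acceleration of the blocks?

I = ½MR² = (1/2)(0.741)(0.147)² = 0.008006 kg·m².
Heavier block: m₁g − T₁ = m₁a. Lighter block: T₂ − m₂g = m₂a.
Pulley: (T₁ − T₂)R = Iα = I(a/R), so T₁ − T₂ = (I/R²)a = (1/2)M_p a = 0.3705·a.
Adding the three: (m₁ − m₂)g = (m₁ + m₂ + 0.3705)a, so a = (4.71 − 1.17)(9.8)/(4.71 + 1.17 + 0.3705) = 5.550 m/s².

a ≈ 5.55 m/s²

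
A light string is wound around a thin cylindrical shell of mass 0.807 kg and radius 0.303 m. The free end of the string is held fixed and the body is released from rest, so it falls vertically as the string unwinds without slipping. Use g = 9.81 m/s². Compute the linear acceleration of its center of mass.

Translation: Mg − T = Ma. Rotation about the center: TR = Iα with I = MR².
With a = αR: T = (I/R²)a = M a, so Mg = (1 + 1.000)Ma.
a = g/(1 + 1.000) = 9.81/2.000 = 4.905 m/s².

a ≈ 4.91 m/s²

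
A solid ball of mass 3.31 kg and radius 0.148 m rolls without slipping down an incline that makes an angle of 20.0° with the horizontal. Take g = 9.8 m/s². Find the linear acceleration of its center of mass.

a ≈ 2.39 m/s²

Translation along the incline: Mg sinθ − f = Ma.
Rotation about the center: fR = Iα with I = (2/5)MR². No-slip gives a = αR, so f = (I/R²)a = (2/5)M a.
Substituting: Mg sinθ = (1 + 0.4000)Ma, so a = g sinθ/(1 + 0.4000) = (9.8) sin 20.0° / 1.400 = 2.394 m/s².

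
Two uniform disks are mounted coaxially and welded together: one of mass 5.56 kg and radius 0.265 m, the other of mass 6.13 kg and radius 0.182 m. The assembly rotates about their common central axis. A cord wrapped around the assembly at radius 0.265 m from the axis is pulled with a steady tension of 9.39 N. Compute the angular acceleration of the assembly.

I = ½M₁R₁² + ½M₂R₂² = ½(5.56)(0.265)² + ½(6.13)(0.182)² = 0.2968 kg·m².
τ = F r = (9.39)(0.265) = 2.488 N·m.
α = τ/I = 2.488/0.2968 = 8.385 rad/s².

α ≈ 8.39 rad/s²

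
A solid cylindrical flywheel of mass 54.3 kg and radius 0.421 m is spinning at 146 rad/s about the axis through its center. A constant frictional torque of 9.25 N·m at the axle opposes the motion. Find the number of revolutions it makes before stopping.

≈ 882 revolutions

I = ½MR² = (1/2)(54.3)(0.421)² = 4.812 kg·m².
The net torque has magnitude 9.25 N·m, opposing ω.
|α| = τ/I = 9.250/4.812 = 1.922 rad/s² (deceleration).
ω² = ω₀² − 2|α|θ with ω = 0 ⇒ θ = ω₀²/(2|α|) = 5545 rad = 882.4 rev.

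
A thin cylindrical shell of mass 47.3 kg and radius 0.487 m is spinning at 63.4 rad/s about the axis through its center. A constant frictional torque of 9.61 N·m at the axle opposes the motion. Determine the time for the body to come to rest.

I = MR² = (47.3)(0.487)² = 11.22 kg·m².
The net torque has magnitude 9.61 N·m, opposing ω.
|α| = τ/I = 9.610/11.22 = 0.8567 rad/s² (deceleration).
0 = ω₀ − |α|t ⇒ t = ω₀/|α| = 63.4/0.8567 = 74.01 s.

t ≈ 74.0 s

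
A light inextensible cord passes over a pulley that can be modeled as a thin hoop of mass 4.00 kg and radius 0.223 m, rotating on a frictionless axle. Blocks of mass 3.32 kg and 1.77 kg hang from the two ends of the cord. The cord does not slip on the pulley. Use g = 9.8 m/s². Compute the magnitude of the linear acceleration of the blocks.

a ≈ 1.67 m/s²

I = MR² = (4.00)(0.223)² = 0.1989 kg·m².
Heavier block: m₁g − T₁ = m₁a. Lighter block: T₂ − m₂g = m₂a.
Pulley: (T₁ − T₂)R = Iα = I(a/R), so T₁ − T₂ = (I/R²)a = 1·M_p a = 4.000·a.
Adding the three: (m₁ − m₂)g = (m₁ + m₂ + 4.000)a, so a = (3.32 − 1.77)(9.8)/(3.32 + 1.77 + 4.000) = 1.671 m/s².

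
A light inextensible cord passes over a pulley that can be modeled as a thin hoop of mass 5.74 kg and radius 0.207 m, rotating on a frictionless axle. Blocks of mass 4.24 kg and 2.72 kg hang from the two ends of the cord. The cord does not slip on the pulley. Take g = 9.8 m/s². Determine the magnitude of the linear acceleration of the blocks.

a ≈ 1.17 m/s²

I = MR² = (5.74)(0.207)² = 0.2460 kg·m².
Heavier block: m₁g − T₁ = m₁a. Lighter block: T₂ − m₂g = m₂a.
Pulley: (T₁ − T₂)R = Iα = I(a/R), so T₁ − T₂ = (I/R²)a = 1·M_p a = 5.740·a.
Adding the three: (m₁ − m₂)g = (m₁ + m₂ + 5.740)a, so a = (4.24 − 2.72)(9.8)/(4.24 + 2.72 + 5.740) = 1.173 m/s².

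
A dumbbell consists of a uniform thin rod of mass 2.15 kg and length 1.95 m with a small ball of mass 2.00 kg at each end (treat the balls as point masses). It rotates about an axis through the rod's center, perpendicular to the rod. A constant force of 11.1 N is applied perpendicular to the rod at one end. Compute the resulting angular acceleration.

α ≈ 2.41 rad/s²

I_rod = (1/12)ML² = (1/12)(2.15)(1.95)² = 0.6813 kg·m².
I_balls = 2·m·(L/2)² = 2(2.00)(0.9750)² = 3.802 kg·m².
Total I = 4.484 kg·m².
τ = F·(L/2) = (11.1)(0.975) = 10.82 N·m.
α = τ/I = 10.82/4.484 = 2.414 rad/s².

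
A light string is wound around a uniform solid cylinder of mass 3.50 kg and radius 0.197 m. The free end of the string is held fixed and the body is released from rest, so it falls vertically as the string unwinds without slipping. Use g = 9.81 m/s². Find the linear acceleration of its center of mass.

a ≈ 6.54 m/s²

Translation: Mg − T = Ma. Rotation about the center: TR = Iα with I = ½MR².
With a = αR: T = (I/R²)a = (1/2)M a, so Mg = (1 + 0.5000)Ma.
a = g/(1 + 0.5000) = 9.81/1.500 = 6.540 m/s².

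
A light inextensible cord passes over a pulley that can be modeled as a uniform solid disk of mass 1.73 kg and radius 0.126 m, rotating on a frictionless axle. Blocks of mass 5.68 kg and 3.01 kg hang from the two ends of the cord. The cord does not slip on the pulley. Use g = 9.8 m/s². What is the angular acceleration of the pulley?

α ≈ 21.7 rad/s²

I = ½MR² = (1/2)(1.73)(0.126)² = 0.01373 kg·m².
Heavier block: m₁g − T₁ = m₁a. Lighter block: T₂ − m₂g = m₂a.
Pulley: (T₁ − T₂)R = Iα = I(a/R), so T₁ − T₂ = (I/R²)a = (1/2)M_p a = 0.8650·a.
Adding the three: (m₁ − m₂)g = (m₁ + m₂ + 0.8650)a, so a = (5.68 − 3.01)(9.8)/(5.68 + 3.01 + 0.8650) = 2.738 m/s².
α = a/R = 2.738/0.126 = 21.73 rad/s².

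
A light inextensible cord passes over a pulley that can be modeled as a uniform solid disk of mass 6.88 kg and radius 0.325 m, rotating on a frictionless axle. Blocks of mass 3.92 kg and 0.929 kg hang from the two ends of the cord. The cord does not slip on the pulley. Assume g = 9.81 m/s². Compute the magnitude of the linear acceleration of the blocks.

I = ½MR² = (1/2)(6.88)(0.325)² = 0.3634 kg·m².
Heavier block: m₁g − T₁ = m₁a. Lighter block: T₂ − m₂g = m₂a.
Pulley: (T₁ − T₂)R = Iα = I(a/R), so T₁ − T₂ = (I/R²)a = (1/2)M_p a = 3.440·a.
Adding the three: (m₁ − m₂)g = (m₁ + m₂ + 3.440)a, so a = (3.92 − 0.929)(9.81)/(3.92 + 0.929 + 3.440) = 3.540 m/s².

a ≈ 3.54 m/s²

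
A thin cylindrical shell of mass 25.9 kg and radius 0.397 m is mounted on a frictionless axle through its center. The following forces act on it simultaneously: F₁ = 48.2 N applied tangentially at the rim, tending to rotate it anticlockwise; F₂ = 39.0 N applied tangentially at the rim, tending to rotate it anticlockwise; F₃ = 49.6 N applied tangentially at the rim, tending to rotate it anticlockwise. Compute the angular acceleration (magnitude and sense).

α ≈ 13.3 rad/s², anticlockwise

I = MR² = (25.9)(0.397)² = 4.082 kg·m².
Taking anticlockwise as positive: τ₁ = +(48.2)(0.397) = +19.14 N·m; τ₂ = +(39.0)(0.397) = +15.48 N·m; τ₃ = +(49.6)(0.397) = +19.69 N·m.
Net torque τ = 54.31 N·m.
α = τ/I = 54.31/4.082 = 13.30 rad/s².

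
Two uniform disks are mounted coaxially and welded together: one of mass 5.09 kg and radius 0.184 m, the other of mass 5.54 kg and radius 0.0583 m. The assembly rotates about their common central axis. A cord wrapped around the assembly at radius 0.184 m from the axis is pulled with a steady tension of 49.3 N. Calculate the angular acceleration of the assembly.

α ≈ 94.9 rad/s²

I = ½M₁R₁² + ½M₂R₂² = ½(5.09)(0.184)² + ½(5.54)(0.0583)² = 0.09558 kg·m².
τ = F r = (49.3)(0.184) = 9.071 N·m.
α = τ/I = 9.071/0.09558 = 94.91 rad/s².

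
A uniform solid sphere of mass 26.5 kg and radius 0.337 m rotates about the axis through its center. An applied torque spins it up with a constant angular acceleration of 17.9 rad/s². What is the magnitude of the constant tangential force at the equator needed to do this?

I = (2/5)MR² = (2/5)(26.5)(0.337)² = 1.204 kg·m².
The required torque is τ = Iα = (1.204)(17.90) = 21.55 N·m.
A tangential force at the equator gives τ = FR, so F = τ/R = 21.55/0.337 = 63.94 N.

F ≈ 63.9 N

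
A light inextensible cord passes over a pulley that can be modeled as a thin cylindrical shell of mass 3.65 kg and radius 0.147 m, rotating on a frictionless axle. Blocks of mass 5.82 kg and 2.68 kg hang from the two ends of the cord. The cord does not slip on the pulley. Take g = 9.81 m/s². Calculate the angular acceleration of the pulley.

α ≈ 17.2 rad/s²

I = MR² = (3.65)(0.147)² = 0.07887 kg·m².
Heavier block: m₁g − T₁ = m₁a. Lighter block: T₂ − m₂g = m₂a.
Pulley: (T₁ − T₂)R = Iα = I(a/R), so T₁ − T₂ = (I/R²)a = 1·M_p a = 3.650·a.
Adding the three: (m₁ − m₂)g = (m₁ + m₂ + 3.650)a, so a = (5.82 − 2.68)(9.81)/(5.82 + 2.68 + 3.650) = 2.535 m/s².
α = a/R = 2.535/0.147 = 17.25 rad/s².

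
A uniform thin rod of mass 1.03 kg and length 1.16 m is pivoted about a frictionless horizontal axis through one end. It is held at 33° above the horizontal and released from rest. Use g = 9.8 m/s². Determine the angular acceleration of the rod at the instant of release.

About the pivot, I = (1/3)ML² = (1/3)(1.03)(1.16)² = 0.4620 kg·m².
The weight acts at the center, a distance L/2 = 0.5800 m from the pivot; τ = Mg(L/2) cos 33° = 4.910 N·m.
α = τ/I = 4.910/0.4620 = 10.63 rad/s².

α ≈ 10.6 rad/s²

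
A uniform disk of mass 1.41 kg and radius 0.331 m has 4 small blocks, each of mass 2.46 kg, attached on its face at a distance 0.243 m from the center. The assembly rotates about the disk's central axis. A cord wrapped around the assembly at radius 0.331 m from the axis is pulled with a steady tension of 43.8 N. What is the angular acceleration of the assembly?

I_disk = ½MR² = ½(1.41)(0.331)² = 0.07724 kg·m².
I_blocks = 4·m·r² = 4(2.46)(0.243)² = 0.5810 kg·m².
Total I = 0.6583 kg·m².
τ = F r = (43.8)(0.331) = 14.50 N·m.
α = τ/I = 14.50/0.6583 = 22.02 rad/s².

α ≈ 22.0 rad/s²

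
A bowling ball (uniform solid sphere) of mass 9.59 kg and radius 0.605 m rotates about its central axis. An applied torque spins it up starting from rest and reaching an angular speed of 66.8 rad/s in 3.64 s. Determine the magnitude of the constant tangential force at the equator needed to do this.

F ≈ 42.6 N

I = (2/5)MR² = (2/5)(9.59)(0.605)² = 1.404 kg·m².
α = Δω/Δt = (66.8 − 0)/3.64 = 18.35 rad/s².
The required torque is τ = Iα = (1.404)(18.35) = 25.77 N·m.
A tangential force at the equator gives τ = FR, so F = τ/R = 25.77/0.605 = 42.59 N.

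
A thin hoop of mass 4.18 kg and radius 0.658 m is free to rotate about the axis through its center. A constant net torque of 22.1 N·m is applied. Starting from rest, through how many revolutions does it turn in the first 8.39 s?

≈ 68.4 revolutions

I = MR² = (4.18)(0.658)² = 1.810 kg·m².
α = τ/I = 22.1/1.810 = 12.21 rad/s².
θ = ½αt² = ½(12.21)(8.39)² = 429.8 rad.
Revolutions = θ/(2π) = 68.40.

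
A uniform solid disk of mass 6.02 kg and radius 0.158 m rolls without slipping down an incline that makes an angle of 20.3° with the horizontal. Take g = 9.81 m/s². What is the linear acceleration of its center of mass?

a ≈ 2.27 m/s²

Translation along the incline: Mg sinθ − f = Ma.
Rotation about the center: fR = Iα with I = ½MR². No-slip gives a = αR, so f = (I/R²)a = (1/2)M a.
Substituting: Mg sinθ = (1 + 0.5000)Ma, so a = g sinθ/(1 + 0.5000) = (9.81) sin 20.3° / 1.500 = 2.269 m/s².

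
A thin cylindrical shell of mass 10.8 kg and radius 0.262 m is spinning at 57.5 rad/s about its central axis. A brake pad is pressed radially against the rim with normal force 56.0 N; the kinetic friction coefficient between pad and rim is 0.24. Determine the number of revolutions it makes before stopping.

I = MR² = (10.8)(0.262)² = 0.7414 kg·m².
Friction force f = μN = (0.24)(56.0) = 13.44 N at the rim; torque magnitude τ = fR = 3.521 N·m, opposing ω.
|α| = τ/I = 3.521/0.7414 = 4.750 rad/s² (deceleration).
ω² = ω₀² − 2|α|θ with ω = 0 ⇒ θ = ω₀²/(2|α|) = 348.0 rad = 55.39 rev.

≈ 55.4 revolutions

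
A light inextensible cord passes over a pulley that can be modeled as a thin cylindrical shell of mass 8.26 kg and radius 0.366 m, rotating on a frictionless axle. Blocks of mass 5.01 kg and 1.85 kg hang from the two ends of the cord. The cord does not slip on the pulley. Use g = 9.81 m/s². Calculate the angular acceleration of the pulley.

I = MR² = (8.26)(0.366)² = 1.106 kg·m².
Heavier block: m₁g − T₁ = m₁a. Lighter block: T₂ − m₂g = m₂a.
Pulley: (T₁ − T₂)R = Iα = I(a/R), so T₁ − T₂ = (I/R²)a = 1·M_p a = 8.260·a.
Adding the three: (m₁ − m₂)g = (m₁ + m₂ + 8.260)a, so a = (5.01 − 1.85)(9.81)/(5.01 + 1.85 + 8.260) = 2.050 m/s².
α = a/R = 2.050/0.366 = 5.602 rad/s².

α ≈ 5.60 rad/s²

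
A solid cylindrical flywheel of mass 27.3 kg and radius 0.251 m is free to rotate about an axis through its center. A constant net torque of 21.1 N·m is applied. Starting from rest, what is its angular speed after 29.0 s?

ω ≈ 712 rad/s

I = ½MR² = (1/2)(27.3)(0.251)² = 0.8600 kg·m².
α = τ/I = 21.1/0.8600 = 24.54 rad/s².
ω = ω₀ + αt = 0 + (24.54)(29.0) = 711.5 rad/s.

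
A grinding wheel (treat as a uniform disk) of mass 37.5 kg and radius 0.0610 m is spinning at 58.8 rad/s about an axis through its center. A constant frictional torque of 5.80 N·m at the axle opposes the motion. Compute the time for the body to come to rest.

I = ½MR² = (1/2)(37.5)(0.0610)² = 0.06977 kg·m².
The net torque has magnitude 5.80 N·m, opposing ω.
|α| = τ/I = 5.800/0.06977 = 83.13 rad/s² (deceleration).
0 = ω₀ − |α|t ⇒ t = ω₀/|α| = 58.8/83.13 = 0.7073 s.

t ≈ 0.707 s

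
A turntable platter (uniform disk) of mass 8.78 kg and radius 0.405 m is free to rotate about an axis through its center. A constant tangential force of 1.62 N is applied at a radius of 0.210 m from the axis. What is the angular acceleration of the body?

I = ½MR² = (1/2)(8.78)(0.405)² = 0.7201 kg·m².
τ = F·r = (1.62)(0.210) = 0.3402 N·m.
From τ = Iα: α = 0.3402/0.7201 = 0.4725 rad/s².

α ≈ 0.472 rad/s²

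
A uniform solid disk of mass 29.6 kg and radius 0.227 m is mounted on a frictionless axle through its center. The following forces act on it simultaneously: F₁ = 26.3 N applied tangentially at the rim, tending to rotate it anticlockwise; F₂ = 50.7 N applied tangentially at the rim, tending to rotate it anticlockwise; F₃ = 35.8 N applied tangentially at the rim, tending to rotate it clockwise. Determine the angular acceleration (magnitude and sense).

α ≈ 12.3 rad/s², anticlockwise

I = ½MR² = (1/2)(29.6)(0.227)² = 0.7626 kg·m².
Taking anticlockwise as positive: τ₁ = +(26.3)(0.227) = +5.970 N·m; τ₂ = +(50.7)(0.227) = +11.51 N·m; τ₃ = −(35.8)(0.227) = −8.127 N·m.
Net torque τ = 9.352 N·m.
α = τ/I = 9.352/0.7626 = 12.26 rad/s².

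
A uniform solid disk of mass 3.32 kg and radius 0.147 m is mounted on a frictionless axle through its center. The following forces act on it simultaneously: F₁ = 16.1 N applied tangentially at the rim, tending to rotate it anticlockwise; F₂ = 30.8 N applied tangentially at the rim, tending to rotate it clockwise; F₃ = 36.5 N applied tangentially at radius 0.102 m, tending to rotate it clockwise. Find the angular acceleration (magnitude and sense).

α ≈ 164 rad/s², clockwise

I = ½MR² = (1/2)(3.32)(0.147)² = 0.03587 kg·m².
Taking anticlockwise as positive: τ₁ = +(16.1)(0.147) = +2.367 N·m; τ₂ = −(30.8)(0.147) = −4.528 N·m; τ₃ = −(36.5)(0.102) = −3.723 N·m.
Net torque τ = -5.884 N·m.
α = τ/I = -5.884/0.03587 = -164.0 rad/s².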